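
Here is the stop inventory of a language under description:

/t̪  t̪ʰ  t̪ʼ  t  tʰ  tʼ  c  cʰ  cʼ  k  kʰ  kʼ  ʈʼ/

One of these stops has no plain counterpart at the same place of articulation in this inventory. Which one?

Dental: /t̪/ ~ /t̪ʰ/ ~ /t̪ʼ/
Alveolar: /t/ ~ /tʰ/ ~ /tʼ/
Palatal: /c/ ~ /cʰ/ ~ /cʼ/
Velar: /k/ ~ /kʰ/ ~ /kʼ/
Retroflex: only /ʈʼ/ (ejective); no plain partner.
So /ʈʼ/ is the unpaired segment.

/ʈʼ/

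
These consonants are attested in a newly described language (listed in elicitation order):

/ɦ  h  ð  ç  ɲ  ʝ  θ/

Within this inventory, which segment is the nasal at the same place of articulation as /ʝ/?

/ʝ/ is a voiced palatal fricative.
The nasal at the same place is a palatal nasal — in this inventory, /ɲ/.

/ɲ/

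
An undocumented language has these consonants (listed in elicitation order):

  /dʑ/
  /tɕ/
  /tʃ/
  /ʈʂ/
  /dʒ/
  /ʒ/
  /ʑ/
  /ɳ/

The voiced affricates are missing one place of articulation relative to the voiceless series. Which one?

postalveolar: voiceless /tʃ/, voiced /dʒ/.
retroflex: voiceless /ʈʂ/, voiced —.
alveolo-palatal: voiceless /tɕ/, voiced /dʑ/.
Every place of articulation has a voiced member except retroflex, where /ɖʐ/ would be expected.

retroflex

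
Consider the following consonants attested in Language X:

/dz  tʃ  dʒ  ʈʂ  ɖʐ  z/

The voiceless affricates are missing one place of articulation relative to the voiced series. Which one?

alveolar

place of articulation  voiceless  voiced  
alveolar          —         dz      
postalveolar      tʃ        dʒ      
retroflex         ʈʂ        ɖʐ      
Every place of articulation has a voiceless member except alveolar, where /ts/ would be expected.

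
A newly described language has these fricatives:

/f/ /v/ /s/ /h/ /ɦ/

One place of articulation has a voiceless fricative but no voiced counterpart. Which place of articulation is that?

labiodental: voiceless /f/, voiced /v/.
alveolar: voiceless /s/, voiced —.
glottal: voiceless /h/, voiced /ɦ/.
Every place of articulation has a voiced member except alveolar, where /z/ would be expected.

alveolar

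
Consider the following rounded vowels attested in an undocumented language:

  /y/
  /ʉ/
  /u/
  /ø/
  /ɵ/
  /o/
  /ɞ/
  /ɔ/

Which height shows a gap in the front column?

Front: /y/ (high), /ø/ (high-mid).
Central: /ʉ/ (high), /ɵ/ (high-mid), /ɞ/ (low-mid).
Back: /u/ (high), /o/ (high-mid), /ɔ/ (low-mid).
Every height has a front member except low-mid, where /œ/ would be expected.

low-mid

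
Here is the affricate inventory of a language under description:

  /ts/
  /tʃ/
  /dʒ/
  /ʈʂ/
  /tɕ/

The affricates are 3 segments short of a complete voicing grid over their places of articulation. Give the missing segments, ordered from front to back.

/dz/, /ɖʐ/, /dʑ/

Voiceless: /ts/ (alveolar), /tʃ/ (postalveolar), /ʈʂ/ (retroflex), /tɕ/ (alveolo-palatal).
Voiced: /dʒ/ (postalveolar).
Gaps, from front to back: alveolar lacks voiced (/dz/); retroflex lacks voiced (/ɖʐ/); alveolo-palatal lacks voiced (/dʑ/).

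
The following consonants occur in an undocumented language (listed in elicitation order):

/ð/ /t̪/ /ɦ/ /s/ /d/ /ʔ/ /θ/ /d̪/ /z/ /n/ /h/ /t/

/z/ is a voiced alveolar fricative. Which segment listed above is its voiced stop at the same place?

/d/

The voiced stop at the same place is a voiced alveolar stop — in this inventory, /d/.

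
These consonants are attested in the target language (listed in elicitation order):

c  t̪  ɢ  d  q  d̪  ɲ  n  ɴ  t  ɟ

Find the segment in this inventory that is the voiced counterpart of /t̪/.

/d̪/

/t̪/ is a voiceless dental stop.
The voiced counterpart is a voiced dental stop — in this inventory, /d̪/.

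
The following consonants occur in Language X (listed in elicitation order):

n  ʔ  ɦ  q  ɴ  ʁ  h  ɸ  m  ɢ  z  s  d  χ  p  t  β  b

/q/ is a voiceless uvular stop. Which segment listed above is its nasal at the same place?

The nasal at the same place is an uvular nasal — in this inventory, /ɴ/.

/ɴ/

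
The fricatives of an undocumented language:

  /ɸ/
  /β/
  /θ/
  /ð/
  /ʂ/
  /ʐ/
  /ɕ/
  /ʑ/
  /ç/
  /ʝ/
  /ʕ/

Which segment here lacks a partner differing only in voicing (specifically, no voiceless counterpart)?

Bilabial: /ɸ/ ~ /β/
Dental: /θ/ ~ /ð/
Retroflex: /ʂ/ ~ /ʐ/
Alveolo-palatal: /ɕ/ ~ /ʑ/
Palatal: /ç/ ~ /ʝ/
Pharyngeal: only /ʕ/ (voiced); no voiceless partner.
So /ʕ/ is the unpaired segment.

/ʕ/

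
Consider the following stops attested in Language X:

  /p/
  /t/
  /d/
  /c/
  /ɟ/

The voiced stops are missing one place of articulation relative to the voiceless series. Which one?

bilabial: voiceless /p/, voiced —.
alveolar: voiceless /t/, voiced /d/.
palatal: voiceless /c/, voiced /ɟ/.
Every place of articulation has a voiced member except bilabial, where /b/ would be expected.

bilabial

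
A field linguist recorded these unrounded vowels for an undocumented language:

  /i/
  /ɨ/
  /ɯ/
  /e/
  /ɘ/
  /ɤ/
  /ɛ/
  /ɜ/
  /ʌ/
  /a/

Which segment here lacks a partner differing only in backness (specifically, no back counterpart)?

High: /i/ ~ /ɨ/ ~ /ɯ/
High-mid: /e/ ~ /ɘ/ ~ /ɤ/
Low-mid: /ɛ/ ~ /ɜ/ ~ /ʌ/
Low: only /a/ (front); no back partner.
So /a/ is the unpaired segment.

/a/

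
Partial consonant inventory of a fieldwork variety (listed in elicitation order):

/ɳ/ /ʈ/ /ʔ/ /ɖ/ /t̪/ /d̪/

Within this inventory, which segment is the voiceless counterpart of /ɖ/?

/ʈ/

/ɖ/ is a voiced retroflex stop.
The voiceless counterpart is a voiceless retroflex stop — in this inventory, /ʈ/.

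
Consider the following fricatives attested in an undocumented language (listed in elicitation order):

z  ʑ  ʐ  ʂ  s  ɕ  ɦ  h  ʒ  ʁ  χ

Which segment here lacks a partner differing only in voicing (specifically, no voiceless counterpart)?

/ʒ/

Alveolar: /s/ ~ /z/
Retroflex: /ʂ/ ~ /ʐ/
Alveolo-palatal: /ɕ/ ~ /ʑ/
Uvular: /χ/ ~ /ʁ/
Glottal: /h/ ~ /ɦ/
Postalveolar: only /ʒ/ (voiced); no voiceless partner.
So /ʒ/ is the unpaired segment.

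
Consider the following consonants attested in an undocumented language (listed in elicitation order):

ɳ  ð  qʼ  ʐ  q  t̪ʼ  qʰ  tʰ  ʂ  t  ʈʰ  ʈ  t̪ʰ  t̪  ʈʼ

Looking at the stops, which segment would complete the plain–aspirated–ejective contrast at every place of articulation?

Plain: /t̪/ (dental), /t/ (alveolar), /ʈ/ (retroflex), /q/ (uvular).
Aspirated: /t̪ʰ/ (dental), /tʰ/ (alveolar), /ʈʰ/ (retroflex), /qʰ/ (uvular).
Ejective: /t̪ʼ/ (dental), /ʈʼ/ (retroflex), /qʼ/ (uvular).
The alveolar row has no ejective member, so the gap is the ejective alveolar stop /tʼ/.

/tʼ/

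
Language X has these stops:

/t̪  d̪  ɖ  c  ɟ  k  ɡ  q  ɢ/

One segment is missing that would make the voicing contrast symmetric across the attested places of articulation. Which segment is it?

/ʈ/

place of articulation  voiceless  voiced  
dental            t̪        d̪      
retroflex         —         ɖ       
palatal           c         ɟ       
velar             k         ɡ       
uvular            q         ɢ       
The retroflex row has no voiceless member, so the gap is the voiceless retroflex stop /ʈ/.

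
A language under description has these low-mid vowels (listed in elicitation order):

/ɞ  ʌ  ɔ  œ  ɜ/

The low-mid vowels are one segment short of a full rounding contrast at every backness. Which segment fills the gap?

Unrounded: /ɜ/ (central), /ʌ/ (back).
Rounded: /œ/ (front), /ɞ/ (central), /ɔ/ (back).
The front row has no unrounded member, so the gap is the front unrounded vowel /ɛ/.

/ɛ/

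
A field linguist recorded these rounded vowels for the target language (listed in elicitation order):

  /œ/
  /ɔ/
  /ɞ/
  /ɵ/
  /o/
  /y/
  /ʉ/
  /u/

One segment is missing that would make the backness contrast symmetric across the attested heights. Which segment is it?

/ø/

Front: /y/ (high), /œ/ (low-mid).
Central: /ʉ/ (high), /ɵ/ (high-mid), /ɞ/ (low-mid).
Back: /u/ (high), /o/ (high-mid), /ɔ/ (low-mid).
The high-mid row has no front member, so the gap is the high-mid front rounded vowel /ø/.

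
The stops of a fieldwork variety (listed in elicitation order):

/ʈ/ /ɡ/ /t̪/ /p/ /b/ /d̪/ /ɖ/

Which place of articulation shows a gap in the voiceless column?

velar

place of articulation  voiceless  voiced  
bilabial          p         b       
dental            t̪        d̪      
retroflex         ʈ         ɖ       
velar             —         ɡ       
Every place of articulation has a voiceless member except velar, where /k/ would be expected.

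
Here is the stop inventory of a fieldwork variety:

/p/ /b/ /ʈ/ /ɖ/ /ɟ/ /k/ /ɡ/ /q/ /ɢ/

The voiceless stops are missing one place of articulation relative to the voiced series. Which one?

palatal

Voiceless: /p/ (bilabial), /ʈ/ (retroflex), /k/ (velar), /q/ (uvular).
Voiced: /b/ (bilabial), /ɖ/ (retroflex), /ɟ/ (palatal), /ɡ/ (velar), /ɢ/ (uvular).
Every place of articulation has a voiceless member except palatal, where /c/ would be expected.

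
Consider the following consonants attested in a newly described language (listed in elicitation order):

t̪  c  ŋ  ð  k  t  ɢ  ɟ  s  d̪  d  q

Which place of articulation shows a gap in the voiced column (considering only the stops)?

velar

place of articulation  voiceless  voiced  
dental            t̪        d̪      
alveolar          t         d       
palatal           c         ɟ       
velar             k         —       
uvular            q         ɢ       
Every place of articulation has a voiced member except velar, where /ɡ/ would be expected.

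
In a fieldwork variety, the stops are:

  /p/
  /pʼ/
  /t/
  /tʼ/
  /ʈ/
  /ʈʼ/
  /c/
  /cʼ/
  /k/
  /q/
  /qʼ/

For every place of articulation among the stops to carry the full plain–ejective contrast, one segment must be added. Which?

Plain: /p/ (bilabial), /t/ (alveolar), /ʈ/ (retroflex), /c/ (palatal), /k/ (velar), /q/ (uvular).
Ejective: /pʼ/ (bilabial), /tʼ/ (alveolar), /ʈʼ/ (retroflex), /cʼ/ (palatal), /qʼ/ (uvular).
The velar row has no ejective member, so the gap is the ejective velar stop /kʼ/.

/kʼ/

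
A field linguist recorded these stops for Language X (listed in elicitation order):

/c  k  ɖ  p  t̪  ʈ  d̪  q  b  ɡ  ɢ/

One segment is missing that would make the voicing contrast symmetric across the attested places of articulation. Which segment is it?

place of articulation  voiceless  voiced  
bilabial          p         b       
dental            t̪        d̪      
retroflex         ʈ         ɖ       
palatal           c         —       
velar             k         ɡ       
uvular            q         ɢ       
The palatal row has no voiced member, so the gap is the voiced palatal stop /ɟ/.

/ɟ/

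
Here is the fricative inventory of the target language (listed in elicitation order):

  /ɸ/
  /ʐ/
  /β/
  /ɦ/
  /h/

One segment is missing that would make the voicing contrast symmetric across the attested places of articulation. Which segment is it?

place of articulation  voiceless  voiced  
bilabial          ɸ         β       
retroflex         —         ʐ       
glottal           h         ɦ       
The retroflex row has no voiceless member, so the gap is the voiceless retroflex fricative /ʂ/.

/ʂ/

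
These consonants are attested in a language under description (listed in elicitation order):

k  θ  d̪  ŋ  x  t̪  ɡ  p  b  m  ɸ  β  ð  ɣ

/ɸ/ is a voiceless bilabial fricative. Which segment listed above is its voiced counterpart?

/β/

The voiced counterpart is a voiced bilabial fricative — in this inventory, /β/.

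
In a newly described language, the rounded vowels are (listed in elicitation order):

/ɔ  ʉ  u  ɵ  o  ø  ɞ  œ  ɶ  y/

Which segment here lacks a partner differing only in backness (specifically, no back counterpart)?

/ɶ/

High: /y/ ~ /ʉ/ ~ /u/
High-mid: /ø/ ~ /ɵ/ ~ /o/
Low-mid: /œ/ ~ /ɞ/ ~ /ɔ/
Low: only /ɶ/ (front); no back partner.
So /ɶ/ is the unpaired segment.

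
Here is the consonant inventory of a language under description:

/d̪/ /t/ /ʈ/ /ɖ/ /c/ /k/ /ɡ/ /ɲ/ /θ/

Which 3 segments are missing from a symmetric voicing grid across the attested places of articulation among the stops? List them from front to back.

/t̪/, /d/, /ɟ/

dental: voiceless —, voiced /d̪/.
alveolar: voiceless /t/, voiced —.
retroflex: voiceless /ʈ/, voiced /ɖ/.
palatal: voiceless /c/, voiced —.
velar: voiceless /k/, voiced /ɡ/.
Gaps, from front to back: dental lacks voiceless (/t̪/); alveolar lacks voiced (/d/); palatal lacks voiced (/ɟ/).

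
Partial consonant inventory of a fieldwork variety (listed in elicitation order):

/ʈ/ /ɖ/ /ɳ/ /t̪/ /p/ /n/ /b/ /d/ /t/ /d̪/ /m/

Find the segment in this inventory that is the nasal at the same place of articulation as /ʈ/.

/ʈ/ is a voiceless retroflex stop.
The nasal at the same place is a retroflex nasal — in this inventory, /ɳ/.

/ɳ/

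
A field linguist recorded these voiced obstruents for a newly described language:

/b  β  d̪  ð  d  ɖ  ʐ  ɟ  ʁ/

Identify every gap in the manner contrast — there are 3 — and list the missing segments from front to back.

/z/, /ʝ/, /ɢ/

bilabial: stop /b/, fricative /β/.
dental: stop /d̪/, fricative /ð/.
alveolar: stop /d/, fricative —.
retroflex: stop /ɖ/, fricative /ʐ/.
palatal: stop /ɟ/, fricative —.
uvular: stop —, fricative /ʁ/.
Gaps, from front to back: alveolar lacks fricative (/z/); palatal lacks fricative (/ʝ/); uvular lacks stop (/ɢ/).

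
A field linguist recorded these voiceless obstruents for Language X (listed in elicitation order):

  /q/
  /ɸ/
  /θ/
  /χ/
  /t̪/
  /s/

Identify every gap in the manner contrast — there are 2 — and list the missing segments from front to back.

/p/, /t/

Stop: /t̪/ (dental), /q/ (uvular).
Fricative: /ɸ/ (bilabial), /θ/ (dental), /s/ (alveolar), /χ/ (uvular).
Gaps, from front to back: bilabial lacks stop (/p/); alveolar lacks stop (/t/).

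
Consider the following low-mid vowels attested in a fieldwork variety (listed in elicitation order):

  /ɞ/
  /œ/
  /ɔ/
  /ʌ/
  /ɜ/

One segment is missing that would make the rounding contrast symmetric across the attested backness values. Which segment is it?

/ɛ/

front: unrounded —, rounded /œ/.
central: unrounded /ɜ/, rounded /ɞ/.
back: unrounded /ʌ/, rounded /ɔ/.
The front row has no unrounded member, so the gap is the front unrounded vowel /ɛ/.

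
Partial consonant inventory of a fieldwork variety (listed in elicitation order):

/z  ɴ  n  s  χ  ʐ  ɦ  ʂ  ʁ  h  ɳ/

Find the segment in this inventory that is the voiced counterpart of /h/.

/h/ is a voiceless glottal fricative.
The voiced counterpart is a voiced glottal fricative — in this inventory, /ɦ/.

/ɦ/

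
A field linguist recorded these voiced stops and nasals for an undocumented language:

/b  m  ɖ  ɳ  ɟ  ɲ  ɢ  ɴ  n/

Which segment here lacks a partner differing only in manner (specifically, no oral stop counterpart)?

/n/

Bilabial: /b/ ~ /m/
Retroflex: /ɖ/ ~ /ɳ/
Palatal: /ɟ/ ~ /ɲ/
Uvular: /ɢ/ ~ /ɴ/
Alveolar: only /n/ (nasal); no oral stop partner.
So /n/ is the unpaired segment.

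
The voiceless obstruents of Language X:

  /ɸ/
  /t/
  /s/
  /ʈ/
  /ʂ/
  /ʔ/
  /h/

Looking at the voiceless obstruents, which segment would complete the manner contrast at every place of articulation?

/p/

Stop: /t/ (alveolar), /ʈ/ (retroflex), /ʔ/ (glottal).
Fricative: /ɸ/ (bilabial), /s/ (alveolar), /ʂ/ (retroflex), /h/ (glottal).
The bilabial row has no stop member, so the gap is the bilabial stop /p/.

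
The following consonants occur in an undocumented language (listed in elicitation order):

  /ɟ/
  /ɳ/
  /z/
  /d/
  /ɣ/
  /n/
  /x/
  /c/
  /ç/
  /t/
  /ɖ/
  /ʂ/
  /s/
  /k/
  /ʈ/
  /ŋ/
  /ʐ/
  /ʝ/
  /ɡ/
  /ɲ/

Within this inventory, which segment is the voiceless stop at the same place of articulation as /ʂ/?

/ʂ/ is a voiceless retroflex fricative.
The voiceless stop at the same place is a voiceless retroflex stop — in this inventory, /ʈ/.

/ʈ/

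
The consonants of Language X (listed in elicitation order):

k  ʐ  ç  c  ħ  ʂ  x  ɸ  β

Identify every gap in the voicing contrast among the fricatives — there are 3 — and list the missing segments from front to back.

Voiceless: /ɸ/ (bilabial), /ʂ/ (retroflex), /ç/ (palatal), /x/ (velar), /ħ/ (pharyngeal).
Voiced: /β/ (bilabial), /ʐ/ (retroflex).
Gaps, from front to back: palatal lacks voiced (/ʝ/); velar lacks voiced (/ɣ/); pharyngeal lacks voiced (/ʕ/).

/ʝ/, /ɣ/, /ʕ/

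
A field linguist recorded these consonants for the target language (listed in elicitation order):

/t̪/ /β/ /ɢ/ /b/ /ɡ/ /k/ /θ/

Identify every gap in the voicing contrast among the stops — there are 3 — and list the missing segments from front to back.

/p/, /d̪/, /q/

place of articulation  voiceless  voiced  
bilabial          —         b       
dental            t̪        —       
velar             k         ɡ       
uvular            —         ɢ       
Gaps, from front to back: bilabial lacks voiceless (/p/); dental lacks voiced (/d̪/); uvular lacks voiceless (/q/).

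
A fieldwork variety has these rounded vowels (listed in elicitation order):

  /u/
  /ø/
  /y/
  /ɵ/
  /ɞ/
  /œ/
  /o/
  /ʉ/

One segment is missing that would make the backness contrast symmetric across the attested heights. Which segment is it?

/ɔ/

high: front /y/, central /ʉ/, back /u/.
high-mid: front /ø/, central /ɵ/, back /o/.
low-mid: front /œ/, central /ɞ/, back —.
The low-mid row has no back member, so the gap is the low-mid back rounded vowel /ɔ/.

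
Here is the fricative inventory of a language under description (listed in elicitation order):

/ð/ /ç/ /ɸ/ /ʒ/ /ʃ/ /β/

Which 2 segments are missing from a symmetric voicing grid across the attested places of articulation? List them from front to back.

bilabial: voiceless /ɸ/, voiced /β/.
dental: voiceless —, voiced /ð/.
postalveolar: voiceless /ʃ/, voiced /ʒ/.
palatal: voiceless /ç/, voiced —.
Gaps, from front to back: dental lacks voiceless (/θ/); palatal lacks voiced (/ʝ/).

/θ/, /ʝ/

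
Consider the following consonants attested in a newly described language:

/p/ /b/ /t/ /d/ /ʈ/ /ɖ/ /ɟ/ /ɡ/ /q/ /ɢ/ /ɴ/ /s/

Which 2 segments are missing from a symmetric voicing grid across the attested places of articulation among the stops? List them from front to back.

/c/, /k/

place of articulation  voiceless  voiced  
bilabial          p         b       
alveolar          t         d       
retroflex         ʈ         ɖ       
palatal           —         ɟ       
velar             —         ɡ       
uvular            q         ɢ       
Gaps, from front to back: palatal lacks voiceless (/c/); velar lacks voiceless (/k/).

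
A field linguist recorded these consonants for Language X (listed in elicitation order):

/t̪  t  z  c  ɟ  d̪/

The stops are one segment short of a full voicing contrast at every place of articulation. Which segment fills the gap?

Voiceless: /t̪/ (dental), /t/ (alveolar), /c/ (palatal).
Voiced: /d̪/ (dental), /ɟ/ (palatal).
The alveolar row has no voiced member, so the gap is the voiced alveolar stop /d/.

/d/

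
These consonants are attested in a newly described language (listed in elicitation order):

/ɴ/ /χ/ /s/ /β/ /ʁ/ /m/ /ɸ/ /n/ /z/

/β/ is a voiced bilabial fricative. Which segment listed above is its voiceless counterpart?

/ɸ/

The voiceless counterpart is a voiceless bilabial fricative — in this inventory, /ɸ/.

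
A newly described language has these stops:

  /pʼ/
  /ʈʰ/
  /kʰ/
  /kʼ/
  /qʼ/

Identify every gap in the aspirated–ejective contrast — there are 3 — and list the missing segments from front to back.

bilabial: aspirated —, ejective /pʼ/.
retroflex: aspirated /ʈʰ/, ejective —.
velar: aspirated /kʰ/, ejective /kʼ/.
uvular: aspirated —, ejective /qʼ/.
Gaps, from front to back: bilabial lacks aspirated (/pʰ/); retroflex lacks ejective (/ʈʼ/); uvular lacks aspirated (/qʰ/).

/pʰ/, /ʈʼ/, /qʰ/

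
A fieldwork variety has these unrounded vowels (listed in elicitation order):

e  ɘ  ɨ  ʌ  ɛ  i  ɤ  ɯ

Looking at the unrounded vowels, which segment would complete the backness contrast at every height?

height            front     central   back    
high              i         ɨ         ɯ       
high-mid          e         ɘ         ɤ       
low-mid           ɛ         —         ʌ       
The low-mid row has no central member, so the gap is the low-mid central unrounded vowel /ɜ/.

/ɜ/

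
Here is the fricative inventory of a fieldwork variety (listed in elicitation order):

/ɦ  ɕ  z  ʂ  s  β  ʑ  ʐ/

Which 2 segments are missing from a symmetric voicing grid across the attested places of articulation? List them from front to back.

bilabial: voiceless —, voiced /β/.
alveolar: voiceless /s/, voiced /z/.
retroflex: voiceless /ʂ/, voiced /ʐ/.
alveolo-palatal: voiceless /ɕ/, voiced /ʑ/.
glottal: voiceless —, voiced /ɦ/.
Gaps, from front to back: bilabial lacks voiceless (/ɸ/); glottal lacks voiceless (/h/).

/ɸ/, /h/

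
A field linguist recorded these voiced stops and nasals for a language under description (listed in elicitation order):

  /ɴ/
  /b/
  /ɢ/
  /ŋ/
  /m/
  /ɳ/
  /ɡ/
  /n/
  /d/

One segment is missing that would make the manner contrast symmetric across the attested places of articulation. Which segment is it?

bilabial: oral stop /b/, nasal /m/.
alveolar: oral stop /d/, nasal /n/.
retroflex: oral stop —, nasal /ɳ/.
velar: oral stop /ɡ/, nasal /ŋ/.
uvular: oral stop /ɢ/, nasal /ɴ/.
The retroflex row has no oral stop member, so the gap is the retroflex oral stop /ɖ/.

/ɖ/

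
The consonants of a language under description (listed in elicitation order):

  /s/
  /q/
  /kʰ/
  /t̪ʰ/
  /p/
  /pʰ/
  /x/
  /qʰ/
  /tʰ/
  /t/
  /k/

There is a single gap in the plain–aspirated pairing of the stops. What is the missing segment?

/t̪/

place of articulation  plain     aspirated
bilabial          p         pʰ      
dental            —         t̪ʰ     
alveolar          t         tʰ      
velar             k         kʰ      
uvular            q         qʰ      
The dental row has no plain member, so the gap is the plain dental stop /t̪/.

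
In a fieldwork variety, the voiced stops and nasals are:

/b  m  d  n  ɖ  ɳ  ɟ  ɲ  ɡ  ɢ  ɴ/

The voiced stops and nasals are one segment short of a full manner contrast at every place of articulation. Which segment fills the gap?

/ŋ/

Oral stop: /b/ (bilabial), /d/ (alveolar), /ɖ/ (retroflex), /ɟ/ (palatal), /ɡ/ (velar), /ɢ/ (uvular).
Nasal: /m/ (bilabial), /n/ (alveolar), /ɳ/ (retroflex), /ɲ/ (palatal), /ɴ/ (uvular).
The velar row has no nasal member, so the gap is the velar nasal /ŋ/.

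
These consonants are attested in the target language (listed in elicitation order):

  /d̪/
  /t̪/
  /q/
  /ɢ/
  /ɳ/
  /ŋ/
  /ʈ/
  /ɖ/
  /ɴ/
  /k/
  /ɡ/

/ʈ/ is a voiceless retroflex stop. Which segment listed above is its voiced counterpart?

/ɖ/

The voiced counterpart is a voiced retroflex stop — in this inventory, /ɖ/.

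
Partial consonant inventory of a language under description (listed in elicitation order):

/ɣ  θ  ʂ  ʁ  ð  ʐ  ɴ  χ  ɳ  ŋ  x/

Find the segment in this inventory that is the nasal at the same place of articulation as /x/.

/ŋ/

/x/ is a voiceless velar fricative.
The nasal at the same place is a velar nasal — in this inventory, /ŋ/.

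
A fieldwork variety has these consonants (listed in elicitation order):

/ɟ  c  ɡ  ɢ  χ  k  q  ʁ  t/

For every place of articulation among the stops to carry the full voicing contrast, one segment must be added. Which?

/d/

place of articulation  voiceless  voiced  
alveolar          t         —       
palatal           c         ɟ       
velar             k         ɡ       
uvular            q         ɢ       
The alveolar row has no voiced member, so the gap is the voiced alveolar stop /d/.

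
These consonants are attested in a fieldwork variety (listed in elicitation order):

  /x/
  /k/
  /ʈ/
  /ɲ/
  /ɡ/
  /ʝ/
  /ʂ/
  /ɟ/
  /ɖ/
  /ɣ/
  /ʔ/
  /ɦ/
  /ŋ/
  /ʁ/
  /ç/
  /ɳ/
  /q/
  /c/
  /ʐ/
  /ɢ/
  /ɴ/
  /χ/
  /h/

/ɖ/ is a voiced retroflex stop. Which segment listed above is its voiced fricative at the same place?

/ʐ/

The voiced fricative at the same place is a voiced retroflex fricative — in this inventory, /ʐ/.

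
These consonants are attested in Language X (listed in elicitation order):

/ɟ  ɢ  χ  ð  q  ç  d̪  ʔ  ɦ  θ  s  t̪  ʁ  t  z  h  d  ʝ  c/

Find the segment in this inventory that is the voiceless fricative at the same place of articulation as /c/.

/c/ is a voiceless palatal stop.
The voiceless fricative at the same place is a voiceless palatal fricative — in this inventory, /ç/.

/ç/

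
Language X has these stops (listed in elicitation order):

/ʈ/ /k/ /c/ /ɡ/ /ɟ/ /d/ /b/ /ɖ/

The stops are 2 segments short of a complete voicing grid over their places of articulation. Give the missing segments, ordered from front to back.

/p/, /t/

Voiceless: /ʈ/ (retroflex), /c/ (palatal), /k/ (velar).
Voiced: /b/ (bilabial), /d/ (alveolar), /ɖ/ (retroflex), /ɟ/ (palatal), /ɡ/ (velar).
Gaps, from front to back: bilabial lacks voiceless (/p/); alveolar lacks voiceless (/t/).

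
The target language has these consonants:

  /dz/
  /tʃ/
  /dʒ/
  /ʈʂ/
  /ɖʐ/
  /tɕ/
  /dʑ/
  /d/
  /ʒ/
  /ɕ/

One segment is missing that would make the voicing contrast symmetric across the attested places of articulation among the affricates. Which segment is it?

/ts/

alveolar: voiceless —, voiced /dz/.
postalveolar: voiceless /tʃ/, voiced /dʒ/.
retroflex: voiceless /ʈʂ/, voiced /ɖʐ/.
alveolo-palatal: voiceless /tɕ/, voiced /dʑ/.
The alveolar row has no voiceless member, so the gap is the voiceless alveolar affricate /ts/.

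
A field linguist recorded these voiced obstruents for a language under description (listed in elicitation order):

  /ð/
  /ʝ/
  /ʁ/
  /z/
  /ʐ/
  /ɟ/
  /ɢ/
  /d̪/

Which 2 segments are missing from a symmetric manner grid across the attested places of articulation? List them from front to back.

/d/, /ɖ/

Stop: /d̪/ (dental), /ɟ/ (palatal), /ɢ/ (uvular).
Fricative: /ð/ (dental), /z/ (alveolar), /ʐ/ (retroflex), /ʝ/ (palatal), /ʁ/ (uvular).
Gaps, from front to back: alveolar lacks stop (/d/); retroflex lacks stop (/ɖ/).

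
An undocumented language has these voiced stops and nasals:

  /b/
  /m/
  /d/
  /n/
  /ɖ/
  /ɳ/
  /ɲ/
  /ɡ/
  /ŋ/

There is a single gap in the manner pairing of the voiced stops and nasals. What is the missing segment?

/ɟ/

Oral stop: /b/ (bilabial), /d/ (alveolar), /ɖ/ (retroflex), /ɡ/ (velar).
Nasal: /m/ (bilabial), /n/ (alveolar), /ɳ/ (retroflex), /ɲ/ (palatal), /ŋ/ (velar).
The palatal row has no oral stop member, so the gap is the palatal oral stop /ɟ/.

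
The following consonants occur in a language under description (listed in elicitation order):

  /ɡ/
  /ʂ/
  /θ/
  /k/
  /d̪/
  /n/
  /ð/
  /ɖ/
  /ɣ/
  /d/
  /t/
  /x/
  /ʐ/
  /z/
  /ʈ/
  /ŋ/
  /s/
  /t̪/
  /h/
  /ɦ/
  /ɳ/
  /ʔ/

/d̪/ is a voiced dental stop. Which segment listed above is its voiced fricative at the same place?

/ð/

The voiced fricative at the same place is a voiced dental fricative — in this inventory, /ð/.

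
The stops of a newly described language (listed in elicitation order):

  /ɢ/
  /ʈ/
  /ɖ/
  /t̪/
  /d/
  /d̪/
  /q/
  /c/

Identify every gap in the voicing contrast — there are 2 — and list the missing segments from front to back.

place of articulation  voiceless  voiced  
dental            t̪        d̪      
alveolar          —         d       
retroflex         ʈ         ɖ       
palatal           c         —       
uvular            q         ɢ       
Gaps, from front to back: alveolar lacks voiceless (/t/); palatal lacks voiced (/ɟ/).

/t/, /ɟ/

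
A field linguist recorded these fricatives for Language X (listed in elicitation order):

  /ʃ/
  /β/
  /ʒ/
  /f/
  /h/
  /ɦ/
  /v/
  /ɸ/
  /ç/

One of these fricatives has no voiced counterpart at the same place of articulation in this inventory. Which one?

/ç/

Bilabial: /ɸ/ ~ /β/
Labiodental: /f/ ~ /v/
Postalveolar: /ʃ/ ~ /ʒ/
Glottal: /h/ ~ /ɦ/
Palatal: only /ç/ (voiceless); no voiced partner.
So /ç/ is the unpaired segment.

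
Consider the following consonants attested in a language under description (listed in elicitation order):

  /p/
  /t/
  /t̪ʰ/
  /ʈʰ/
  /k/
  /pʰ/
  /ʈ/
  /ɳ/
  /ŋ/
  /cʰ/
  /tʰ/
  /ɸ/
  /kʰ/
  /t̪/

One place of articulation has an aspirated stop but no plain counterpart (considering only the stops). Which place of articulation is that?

Plain: /p/ (bilabial), /t̪/ (dental), /t/ (alveolar), /ʈ/ (retroflex), /k/ (velar).
Aspirated: /pʰ/ (bilabial), /t̪ʰ/ (dental), /tʰ/ (alveolar), /ʈʰ/ (retroflex), /cʰ/ (palatal), /kʰ/ (velar).
Every place of articulation has a plain member except palatal, where /c/ would be expected.

palatal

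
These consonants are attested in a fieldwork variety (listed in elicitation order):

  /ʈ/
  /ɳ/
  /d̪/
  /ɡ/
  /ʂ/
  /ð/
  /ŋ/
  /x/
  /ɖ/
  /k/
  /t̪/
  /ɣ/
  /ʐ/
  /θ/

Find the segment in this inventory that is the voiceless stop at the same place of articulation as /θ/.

/t̪/

/θ/ is a voiceless dental fricative.
The voiceless stop at the same place is a voiceless dental stop — in this inventory, /t̪/.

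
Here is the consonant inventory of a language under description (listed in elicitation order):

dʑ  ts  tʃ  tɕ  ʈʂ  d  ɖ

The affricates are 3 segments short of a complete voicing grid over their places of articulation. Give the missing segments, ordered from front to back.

/dz/, /dʒ/, /ɖʐ/

Voiceless: /ts/ (alveolar), /tʃ/ (postalveolar), /ʈʂ/ (retroflex), /tɕ/ (alveolo-palatal).
Voiced: /dʑ/ (alveolo-palatal).
Gaps, from front to back: alveolar lacks voiced (/dz/); postalveolar lacks voiced (/dʒ/); retroflex lacks voiced (/ɖʐ/).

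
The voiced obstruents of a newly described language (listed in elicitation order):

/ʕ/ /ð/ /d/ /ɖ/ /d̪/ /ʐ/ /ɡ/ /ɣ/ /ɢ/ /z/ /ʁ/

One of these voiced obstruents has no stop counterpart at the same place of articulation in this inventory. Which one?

/ʕ/

Dental: /d̪/ ~ /ð/
Alveolar: /d/ ~ /z/
Retroflex: /ɖ/ ~ /ʐ/
Velar: /ɡ/ ~ /ɣ/
Uvular: /ɢ/ ~ /ʁ/
Pharyngeal: only /ʕ/ (fricative); no stop partner.
So /ʕ/ is the unpaired segment.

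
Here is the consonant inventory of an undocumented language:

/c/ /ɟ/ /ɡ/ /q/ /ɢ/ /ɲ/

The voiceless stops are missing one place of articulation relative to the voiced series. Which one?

Voiceless: /c/ (palatal), /q/ (uvular).
Voiced: /ɟ/ (palatal), /ɡ/ (velar), /ɢ/ (uvular).
Every place of articulation has a voiceless member except velar, where /k/ would be expected.

velar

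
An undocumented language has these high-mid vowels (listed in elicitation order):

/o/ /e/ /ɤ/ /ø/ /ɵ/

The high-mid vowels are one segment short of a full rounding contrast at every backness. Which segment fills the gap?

/ɘ/

Unrounded: /e/ (front), /ɤ/ (back).
Rounded: /ø/ (front), /ɵ/ (central), /o/ (back).
The central row has no unrounded member, so the gap is the central unrounded vowel /ɘ/.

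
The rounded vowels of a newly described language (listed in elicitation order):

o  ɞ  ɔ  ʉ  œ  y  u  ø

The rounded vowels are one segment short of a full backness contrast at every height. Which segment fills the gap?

/ɵ/

height            front     central   back    
high              y         ʉ         u       
high-mid          ø         —         o       
low-mid           œ         ɞ         ɔ       
The high-mid row has no central member, so the gap is the high-mid central rounded vowel /ɵ/.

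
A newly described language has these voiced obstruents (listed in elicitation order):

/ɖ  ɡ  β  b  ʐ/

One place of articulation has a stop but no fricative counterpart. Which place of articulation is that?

velar

bilabial: stop /b/, fricative /β/.
retroflex: stop /ɖ/, fricative /ʐ/.
velar: stop /ɡ/, fricative —.
Every place of articulation has a fricative member except velar, where /ɣ/ would be expected.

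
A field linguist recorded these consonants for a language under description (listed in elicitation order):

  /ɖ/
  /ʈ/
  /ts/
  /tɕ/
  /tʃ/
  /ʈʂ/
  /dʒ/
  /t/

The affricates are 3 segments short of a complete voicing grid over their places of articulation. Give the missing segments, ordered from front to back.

/dz/, /ɖʐ/, /dʑ/

place of articulation  voiceless  voiced  
alveolar          ts        —       
postalveolar      tʃ        dʒ      
retroflex         ʈʂ        —       
alveolo-palatal   tɕ        —       
Gaps, from front to back: alveolar lacks voiced (/dz/); retroflex lacks voiced (/ɖʐ/); alveolo-palatal lacks voiced (/dʑ/).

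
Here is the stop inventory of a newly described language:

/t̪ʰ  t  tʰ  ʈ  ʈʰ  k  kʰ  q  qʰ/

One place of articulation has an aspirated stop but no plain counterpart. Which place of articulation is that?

dental

place of articulation  plain     aspirated
dental            —         t̪ʰ     
alveolar          t         tʰ      
retroflex         ʈ         ʈʰ      
velar             k         kʰ      
uvular            q         qʰ      
Every place of articulation has a plain member except dental, where /t̪/ would be expected.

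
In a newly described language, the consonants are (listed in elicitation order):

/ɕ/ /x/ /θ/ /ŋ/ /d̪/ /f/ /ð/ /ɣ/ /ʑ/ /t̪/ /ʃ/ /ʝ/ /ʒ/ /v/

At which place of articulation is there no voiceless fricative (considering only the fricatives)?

Voiceless: /f/ (labiodental), /θ/ (dental), /ʃ/ (postalveolar), /ɕ/ (alveolo-palatal), /x/ (velar).
Voiced: /v/ (labiodental), /ð/ (dental), /ʒ/ (postalveolar), /ʑ/ (alveolo-palatal), /ʝ/ (palatal), /ɣ/ (velar).
Every place of articulation has a voiceless member except palatal, where /ç/ would be expected.

palatal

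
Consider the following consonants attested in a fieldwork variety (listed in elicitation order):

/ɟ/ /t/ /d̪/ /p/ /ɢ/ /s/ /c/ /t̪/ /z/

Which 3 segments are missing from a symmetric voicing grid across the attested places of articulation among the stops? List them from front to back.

/b/, /d/, /q/

bilabial: voiceless /p/, voiced —.
dental: voiceless /t̪/, voiced /d̪/.
alveolar: voiceless /t/, voiced —.
palatal: voiceless /c/, voiced /ɟ/.
uvular: voiceless —, voiced /ɢ/.
Gaps, from front to back: bilabial lacks voiced (/b/); alveolar lacks voiced (/d/); uvular lacks voiceless (/q/).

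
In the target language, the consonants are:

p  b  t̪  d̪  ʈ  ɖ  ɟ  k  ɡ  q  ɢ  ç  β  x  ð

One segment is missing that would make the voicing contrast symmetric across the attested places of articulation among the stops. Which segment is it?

/c/

Voiceless: /p/ (bilabial), /t̪/ (dental), /ʈ/ (retroflex), /k/ (velar), /q/ (uvular).
Voiced: /b/ (bilabial), /d̪/ (dental), /ɖ/ (retroflex), /ɟ/ (palatal), /ɡ/ (velar), /ɢ/ (uvular).
The palatal row has no voiceless member, so the gap is the voiceless palatal stop /c/.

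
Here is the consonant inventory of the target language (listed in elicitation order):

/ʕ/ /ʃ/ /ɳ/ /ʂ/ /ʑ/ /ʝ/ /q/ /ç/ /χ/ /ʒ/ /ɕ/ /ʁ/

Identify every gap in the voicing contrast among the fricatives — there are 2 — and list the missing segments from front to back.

/ʐ/, /ħ/

postalveolar: voiceless /ʃ/, voiced /ʒ/.
retroflex: voiceless /ʂ/, voiced —.
alveolo-palatal: voiceless /ɕ/, voiced /ʑ/.
palatal: voiceless /ç/, voiced /ʝ/.
uvular: voiceless /χ/, voiced /ʁ/.
pharyngeal: voiceless —, voiced /ʕ/.
Gaps, from front to back: retroflex lacks voiced (/ʐ/); pharyngeal lacks voiceless (/ħ/).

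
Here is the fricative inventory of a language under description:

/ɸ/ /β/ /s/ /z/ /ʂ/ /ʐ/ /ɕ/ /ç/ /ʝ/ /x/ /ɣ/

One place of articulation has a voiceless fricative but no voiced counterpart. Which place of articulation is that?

alveolo-palatal

place of articulation  voiceless  voiced  
bilabial          ɸ         β       
alveolar          s         z       
retroflex         ʂ         ʐ       
alveolo-palatal   ɕ         —       
palatal           ç         ʝ       
velar             x         ɣ       
Every place of articulation has a voiced member except alveolo-palatal, where /ʑ/ would be expected.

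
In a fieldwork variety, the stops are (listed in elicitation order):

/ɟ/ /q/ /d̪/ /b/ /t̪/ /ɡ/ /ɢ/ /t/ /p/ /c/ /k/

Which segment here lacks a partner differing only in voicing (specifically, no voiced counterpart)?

Bilabial: /p/ ~ /b/
Dental: /t̪/ ~ /d̪/
Palatal: /c/ ~ /ɟ/
Velar: /k/ ~ /ɡ/
Uvular: /q/ ~ /ɢ/
Alveolar: only /t/ (voiceless); no voiced partner.
So /t/ is the unpaired segment.

/t/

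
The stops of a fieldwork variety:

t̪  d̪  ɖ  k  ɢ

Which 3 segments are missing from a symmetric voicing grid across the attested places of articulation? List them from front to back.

/ʈ/, /ɡ/, /q/

Voiceless: /t̪/ (dental), /k/ (velar).
Voiced: /d̪/ (dental), /ɖ/ (retroflex), /ɢ/ (uvular).
Gaps, from front to back: retroflex lacks voiceless (/ʈ/); velar lacks voiced (/ɡ/); uvular lacks voiceless (/q/).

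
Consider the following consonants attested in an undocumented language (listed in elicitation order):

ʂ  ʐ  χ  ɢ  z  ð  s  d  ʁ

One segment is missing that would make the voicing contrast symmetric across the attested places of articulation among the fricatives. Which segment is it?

place of articulation  voiceless  voiced  
dental            —         ð       
alveolar          s         z       
retroflex         ʂ         ʐ       
uvular            χ         ʁ       
The dental row has no voiceless member, so the gap is the voiceless dental fricative /θ/.

/θ/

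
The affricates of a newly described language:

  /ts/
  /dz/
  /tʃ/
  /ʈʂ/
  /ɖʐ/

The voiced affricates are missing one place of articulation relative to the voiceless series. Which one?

alveolar: voiceless /ts/, voiced /dz/.
postalveolar: voiceless /tʃ/, voiced —.
retroflex: voiceless /ʈʂ/, voiced /ɖʐ/.
Every place of articulation has a voiced member except postalveolar, where /dʒ/ would be expected.

postalveolar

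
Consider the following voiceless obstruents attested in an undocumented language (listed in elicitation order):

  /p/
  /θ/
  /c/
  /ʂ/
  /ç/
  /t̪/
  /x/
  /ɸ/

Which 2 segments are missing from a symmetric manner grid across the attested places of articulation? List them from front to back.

/ʈ/, /k/

place of articulation  stop      fricative
bilabial          p         ɸ       
dental            t̪        θ       
retroflex         —         ʂ       
palatal           c         ç       
velar             —         x       
Gaps, from front to back: retroflex lacks stop (/ʈ/); velar lacks stop (/k/).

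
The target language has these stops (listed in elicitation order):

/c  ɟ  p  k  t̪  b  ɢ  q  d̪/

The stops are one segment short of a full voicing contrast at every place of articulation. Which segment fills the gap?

/ɡ/

Voiceless: /p/ (bilabial), /t̪/ (dental), /c/ (palatal), /k/ (velar), /q/ (uvular).
Voiced: /b/ (bilabial), /d̪/ (dental), /ɟ/ (palatal), /ɢ/ (uvular).
The velar row has no voiced member, so the gap is the voiced velar stop /ɡ/.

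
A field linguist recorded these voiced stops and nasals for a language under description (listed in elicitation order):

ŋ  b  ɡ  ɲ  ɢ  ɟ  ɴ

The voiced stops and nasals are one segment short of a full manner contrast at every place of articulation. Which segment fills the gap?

Oral stop: /b/ (bilabial), /ɟ/ (palatal), /ɡ/ (velar), /ɢ/ (uvular).
Nasal: /ɲ/ (palatal), /ŋ/ (velar), /ɴ/ (uvular).
The bilabial row has no nasal member, so the gap is the bilabial nasal /m/.

/m/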